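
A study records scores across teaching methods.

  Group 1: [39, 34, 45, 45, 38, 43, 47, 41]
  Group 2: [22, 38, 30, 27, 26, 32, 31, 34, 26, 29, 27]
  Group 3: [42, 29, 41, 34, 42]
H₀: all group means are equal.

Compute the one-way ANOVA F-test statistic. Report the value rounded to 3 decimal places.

test statistic = 16.597

Group means [41.50, 29.27, 37.60], grand mean 35.083
SSB = Σnᵢ(x̄ᵢ−x̄)² = 732.452; SSW = ΣΣ(x−x̄ᵢ)² = 463.382
MSB = 732.452/2 = 366.2258; MSW = 463.382/21 = 22.0658
F = MSB/MSW = 16.5970
df = (2, 21)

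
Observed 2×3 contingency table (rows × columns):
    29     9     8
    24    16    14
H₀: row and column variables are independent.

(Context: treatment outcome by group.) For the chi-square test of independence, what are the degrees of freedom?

degrees of freedom = 2

df = (r−1)(c−1) = (2−1)·(3−1) = 2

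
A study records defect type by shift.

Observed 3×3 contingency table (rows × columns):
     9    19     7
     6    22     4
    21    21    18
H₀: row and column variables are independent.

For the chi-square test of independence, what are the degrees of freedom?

df = (r−1)(c−1) = (3−1)·(3−1) = 4

degrees of freedom = 4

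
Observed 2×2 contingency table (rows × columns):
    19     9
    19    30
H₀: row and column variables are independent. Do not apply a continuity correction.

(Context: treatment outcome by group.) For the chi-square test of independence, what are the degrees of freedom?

df = (r−1)(c−1) = (2−1)·(2−1) = 1

degrees of freedom = 1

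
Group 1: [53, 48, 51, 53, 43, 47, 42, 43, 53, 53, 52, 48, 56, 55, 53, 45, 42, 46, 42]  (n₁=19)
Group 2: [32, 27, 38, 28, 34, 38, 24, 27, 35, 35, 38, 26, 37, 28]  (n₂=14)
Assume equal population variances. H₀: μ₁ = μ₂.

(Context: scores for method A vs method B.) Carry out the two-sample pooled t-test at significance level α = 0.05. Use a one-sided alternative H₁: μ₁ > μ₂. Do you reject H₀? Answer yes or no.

x̄₁=48.684, s₁=4.865, n₁=19
x̄₂=31.929, s₂=5.091, n₂=14
s_p² = [18·4.865² + 13·5.091²]/31 = 24.6140
SE = √(s_p²·(1/19+1/14)) = 1.7475
t = (48.684−31.929)/1.7475 = 9.5886
df = 31
p-value (one-sided, H₁ greater) = 0.00000
At α=0.05: p < α → reject H₀

reject H₀: yes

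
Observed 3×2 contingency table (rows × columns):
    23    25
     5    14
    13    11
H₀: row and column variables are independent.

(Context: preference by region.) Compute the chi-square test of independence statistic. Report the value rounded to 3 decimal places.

Row totals [48, 19, 24], col totals [41, 50], n=91
χ² = (23−21.63)²/21.63 + (25−26.37)²/26.37 + (5−8.56)²/8.56 + (14−10.44)²/10.44 + (13−10.81)²/10.81 + (11−13.19)²/13.19 = 3.6588
df = 2

test statistic = 3.659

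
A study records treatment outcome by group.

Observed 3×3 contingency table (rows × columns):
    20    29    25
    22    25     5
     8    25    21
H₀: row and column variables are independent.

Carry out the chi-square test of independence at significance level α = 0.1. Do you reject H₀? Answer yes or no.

Row totals [74, 52, 54], col totals [50, 79, 51], n=180
χ² = (20−20.56)²/20.56 + (29−32.48)²/32.48 + (25−20.97)²/20.97 + (22−14.44)²/14.44 + (25−22.82)²/22.82 + (5−14.73)²/14.73 + (8−15.00)²/15.00 + (25−23.70)²/23.70 + (21−15.30)²/15.30 = 17.2149
df = 4
p-value (upper-tail) = 0.00176
At α=0.1: p < α → reject H₀

reject H₀: yes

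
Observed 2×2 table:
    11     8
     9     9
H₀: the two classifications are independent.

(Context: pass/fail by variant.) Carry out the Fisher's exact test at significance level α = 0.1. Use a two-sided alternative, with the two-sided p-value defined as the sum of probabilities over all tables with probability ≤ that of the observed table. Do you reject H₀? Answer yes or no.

reject H₀: no

Margins: r₁=19, r₂=18, c₁=20, c₂=17, n=37
p_obs = C(19,11)·C(18,9)/C(37,20); sum pmf over tables with pmf ≤ p_obs
p-value (two-sided) = 0.74585
At α=0.1: p ≥ α → fail to reject H₀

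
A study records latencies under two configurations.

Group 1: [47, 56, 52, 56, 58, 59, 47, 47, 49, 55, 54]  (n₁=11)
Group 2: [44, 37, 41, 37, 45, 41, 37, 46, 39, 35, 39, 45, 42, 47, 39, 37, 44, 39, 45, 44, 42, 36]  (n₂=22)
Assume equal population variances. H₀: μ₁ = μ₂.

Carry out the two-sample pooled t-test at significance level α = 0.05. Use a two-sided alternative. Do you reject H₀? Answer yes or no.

reject H₀: yes

x̄₁=52.727, s₁=4.563, n₁=11
x̄₂=40.955, s₂=3.645, n₂=22
s_p² = [10·4.563² + 21·3.645²]/31 = 15.7141
SE = √(s_p²·(1/11+1/22)) = 1.4638
t = (52.727−40.955)/1.4638 = 8.0424
df = 31
p-value (two-sided) = 0.00000
At α=0.05: p < α → reject H₀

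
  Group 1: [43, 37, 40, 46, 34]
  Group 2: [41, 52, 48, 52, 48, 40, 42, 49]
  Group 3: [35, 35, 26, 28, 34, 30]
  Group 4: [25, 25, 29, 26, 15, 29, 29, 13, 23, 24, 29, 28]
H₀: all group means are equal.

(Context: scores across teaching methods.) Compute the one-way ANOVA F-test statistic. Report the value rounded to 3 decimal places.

test statistic = 35.110

Group means [40.00, 46.50, 31.33, 24.58], grand mean 34.032
SSB = Σnᵢ(x̄ᵢ−x̄)² = 2536.718; SSW = ΣΣ(x−x̄ᵢ)² = 650.250
MSB = 2536.718/3 = 845.5726; MSW = 650.250/27 = 24.0833
F = MSB/MSW = 35.1103
df = (3, 27)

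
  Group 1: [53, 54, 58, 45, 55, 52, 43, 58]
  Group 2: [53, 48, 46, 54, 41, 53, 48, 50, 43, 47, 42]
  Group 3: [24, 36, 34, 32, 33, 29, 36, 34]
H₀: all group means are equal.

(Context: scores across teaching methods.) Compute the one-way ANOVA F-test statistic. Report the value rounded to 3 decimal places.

Group means [52.25, 47.73, 32.25], grand mean 44.481
SSB = Σnᵢ(x̄ᵢ−x̄)² = 1795.559; SSW = ΣΣ(x−x̄ᵢ)² = 533.182
MSB = 1795.559/2 = 897.7795; MSW = 533.182/24 = 22.2159
F = MSB/MSW = 40.4116
df = (2, 24)

test statistic = 40.412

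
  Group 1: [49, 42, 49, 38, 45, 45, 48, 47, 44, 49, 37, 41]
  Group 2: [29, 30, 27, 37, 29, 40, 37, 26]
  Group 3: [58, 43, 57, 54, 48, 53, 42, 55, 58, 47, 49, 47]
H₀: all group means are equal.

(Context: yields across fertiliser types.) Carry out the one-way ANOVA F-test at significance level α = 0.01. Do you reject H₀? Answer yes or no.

Group means [44.50, 31.88, 50.92], grand mean 43.750
SSB = Σnᵢ(x̄ᵢ−x̄)² = 1751.208; SSW = ΣΣ(x−x̄ᵢ)² = 746.792
MSB = 1751.208/2 = 875.6042; MSW = 746.792/29 = 25.7514
F = MSB/MSW = 34.0021
df = (2, 29)
p-value (upper-tail) = 0.00000
At α=0.01: p < α → reject H₀

reject H₀: yes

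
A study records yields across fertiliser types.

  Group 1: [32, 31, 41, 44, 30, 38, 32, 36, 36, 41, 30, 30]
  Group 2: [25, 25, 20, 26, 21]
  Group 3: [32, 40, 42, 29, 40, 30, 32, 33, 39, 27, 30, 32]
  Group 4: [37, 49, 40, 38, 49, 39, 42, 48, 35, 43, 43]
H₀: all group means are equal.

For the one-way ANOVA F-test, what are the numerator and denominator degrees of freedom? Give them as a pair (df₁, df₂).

k = 4 groups, N = 40 total
df = (k−1, N−k) = (4−1, 40−4) = (3, 36)

degrees of freedom = [3, 36]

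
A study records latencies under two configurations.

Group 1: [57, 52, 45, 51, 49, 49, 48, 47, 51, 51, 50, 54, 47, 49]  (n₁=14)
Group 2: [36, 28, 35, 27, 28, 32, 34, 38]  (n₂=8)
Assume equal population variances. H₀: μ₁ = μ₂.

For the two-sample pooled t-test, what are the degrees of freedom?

df = n₁ + n₂ − 2 = 14 + 8 − 2 = 20

degrees of freedom = 20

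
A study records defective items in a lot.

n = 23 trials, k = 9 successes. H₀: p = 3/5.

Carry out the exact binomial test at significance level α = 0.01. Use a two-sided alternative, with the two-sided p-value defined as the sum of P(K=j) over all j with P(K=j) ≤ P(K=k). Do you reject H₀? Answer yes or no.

reject H₀: no

Exact binomial: n=23, k=9, p₀=3/5=0.6000
P(X=j) = C(n,j)·p₀^j·(1−p₀)^(n−j); p = Σ P(X=j) over j with P(X=j) ≤ P(X=9)
p-value (two-sided) = 0.05390
At α=0.01: p ≥ α → fail to reject H₀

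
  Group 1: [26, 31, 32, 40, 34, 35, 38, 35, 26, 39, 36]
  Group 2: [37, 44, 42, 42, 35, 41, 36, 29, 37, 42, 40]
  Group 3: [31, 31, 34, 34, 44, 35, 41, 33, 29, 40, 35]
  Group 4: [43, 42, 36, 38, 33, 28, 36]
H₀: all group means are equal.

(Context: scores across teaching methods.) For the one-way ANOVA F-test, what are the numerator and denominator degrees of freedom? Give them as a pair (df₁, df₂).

k = 4 groups, N = 40 total
df = (k−1, N−k) = (4−1, 40−4) = (3, 36)

degrees of freedom = [3, 36]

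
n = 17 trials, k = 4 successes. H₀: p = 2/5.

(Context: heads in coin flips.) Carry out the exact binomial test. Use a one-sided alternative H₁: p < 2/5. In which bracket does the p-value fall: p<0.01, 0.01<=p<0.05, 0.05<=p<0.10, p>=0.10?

Exact binomial: n=17, k=4, p₀=2/5=0.4000
P(X≤4) from Σ C(n,i)·p₀^i·(1−p₀)^(n−i)
p-value (one-sided, H₁ less) = 0.12600
→ bracket: p>=0.10

p-value bracket: p>=0.10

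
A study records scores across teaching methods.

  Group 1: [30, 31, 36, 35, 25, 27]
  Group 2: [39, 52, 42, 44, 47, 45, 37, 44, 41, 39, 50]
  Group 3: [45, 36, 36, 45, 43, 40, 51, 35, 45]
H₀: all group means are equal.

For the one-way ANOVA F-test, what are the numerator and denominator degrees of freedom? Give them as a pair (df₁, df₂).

k = 3 groups, N = 26 total
df = (k−1, N−k) = (3−1, 26−3) = (2, 23)

degrees of freedom = [2, 23]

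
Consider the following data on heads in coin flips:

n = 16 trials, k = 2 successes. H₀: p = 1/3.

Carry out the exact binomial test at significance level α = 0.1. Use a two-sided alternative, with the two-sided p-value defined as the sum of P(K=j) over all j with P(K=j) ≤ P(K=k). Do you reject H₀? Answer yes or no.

Exact binomial: n=16, k=2, p₀=1/3=0.3333
P(X=j) = C(n,j)·p₀^j·(1−p₀)^(n−j); p = Σ P(X=j) over j with P(X=j) ≤ P(X=2)
p-value (two-sided) = 0.10934
At α=0.1: p ≥ α → fail to reject H₀

reject H₀: no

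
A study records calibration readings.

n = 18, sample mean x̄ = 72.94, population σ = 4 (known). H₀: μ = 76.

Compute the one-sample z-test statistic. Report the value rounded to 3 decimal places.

test statistic = -3.246

SE = σ/√n = 4/√18 = 0.9428
z = (x̄−μ₀)/SE = (72.94−76)/0.9428 = -3.2456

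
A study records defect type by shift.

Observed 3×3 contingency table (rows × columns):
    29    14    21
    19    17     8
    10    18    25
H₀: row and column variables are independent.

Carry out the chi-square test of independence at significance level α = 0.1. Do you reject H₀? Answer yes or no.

Row totals [64, 44, 53], col totals [58, 49, 54], n=161
χ² = (29−23.06)²/23.06 + (14−19.48)²/19.48 + (21−21.47)²/21.47 + (19−15.85)²/15.85 + (17−13.39)²/13.39 + (8−14.76)²/14.76 + (10−19.09)²/19.09 + (18−16.13)²/16.13 + (25−17.78)²/17.78 = 15.2586
df = 4
p-value (upper-tail) = 0.00419
At α=0.1: p < α → reject H₀

reject H₀: yes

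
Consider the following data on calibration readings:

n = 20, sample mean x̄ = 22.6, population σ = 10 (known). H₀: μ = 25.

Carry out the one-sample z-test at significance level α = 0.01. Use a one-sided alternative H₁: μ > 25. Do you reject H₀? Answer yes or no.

reject H₀: no

SE = σ/√n = 10/√20 = 2.2361
z = (x̄−μ₀)/SE = (22.6−25)/2.2361 = -1.0733
p-value (one-sided, H₁ greater) = 0.85843
At α=0.01: p ≥ α → fail to reject H₀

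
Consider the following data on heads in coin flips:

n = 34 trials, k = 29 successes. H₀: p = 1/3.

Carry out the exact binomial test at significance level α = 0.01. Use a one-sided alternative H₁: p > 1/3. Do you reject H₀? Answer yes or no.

Exact binomial: n=34, k=29, p₀=1/3=0.3333
P(X≥29) from Σ C(n,i)·p₀^i·(1−p₀)^(n−i)
p-value (one-sided, H₁ greater) = 0.00000
At α=0.01: p < α → reject H₀

reject H₀: yes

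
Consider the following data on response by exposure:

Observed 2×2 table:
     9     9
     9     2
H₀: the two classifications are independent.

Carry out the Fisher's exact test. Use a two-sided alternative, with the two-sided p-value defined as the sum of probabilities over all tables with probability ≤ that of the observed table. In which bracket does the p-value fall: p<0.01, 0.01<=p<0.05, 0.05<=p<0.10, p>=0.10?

Margins: r₁=18, r₂=11, c₁=18, c₂=11, n=29
p_obs = C(18,9)·C(11,9)/C(29,18); sum pmf over tables with pmf ≤ p_obs
p-value (two-sided) = 0.12545
→ bracket: p>=0.10

p-value bracket: p>=0.10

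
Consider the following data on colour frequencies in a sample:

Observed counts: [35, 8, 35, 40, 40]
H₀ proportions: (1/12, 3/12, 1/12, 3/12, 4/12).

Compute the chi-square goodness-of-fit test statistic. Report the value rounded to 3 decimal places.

test statistic = 100.582

n = 158; E_i = n·p_i = [13.17, 39.50, 13.17, 39.50, 52.67]
χ² = (35−13.17)²/13.17 + (8−39.50)²/39.50 + (35−13.17)²/13.17 + (40−39.50)²/39.50 + (40−52.67)²/52.67 = 100.5823
df = 4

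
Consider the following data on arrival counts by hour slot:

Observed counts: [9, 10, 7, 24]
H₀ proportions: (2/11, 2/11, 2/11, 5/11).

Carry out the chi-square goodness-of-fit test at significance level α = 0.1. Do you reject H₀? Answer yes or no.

reject H₀: no

n = 50; E_i = n·p_i = [9.09, 9.09, 9.09, 22.73]
χ² = (9−9.09)²/9.09 + (10−9.09)²/9.09 + (7−9.09)²/9.09 + (24−22.73)²/22.73 = 0.6440
df = 3
p-value (upper-tail) = 0.88629
At α=0.1: p ≥ α → fail to reject H₀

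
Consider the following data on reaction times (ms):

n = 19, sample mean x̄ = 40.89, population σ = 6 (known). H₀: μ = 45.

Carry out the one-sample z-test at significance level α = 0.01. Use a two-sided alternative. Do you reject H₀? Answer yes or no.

reject H₀: yes

SE = σ/√n = 6/√19 = 1.3765
z = (x̄−μ₀)/SE = (40.89−45)/1.3765 = -2.9858
p-value (two-sided) = 0.00283
At α=0.01: p < α → reject H₀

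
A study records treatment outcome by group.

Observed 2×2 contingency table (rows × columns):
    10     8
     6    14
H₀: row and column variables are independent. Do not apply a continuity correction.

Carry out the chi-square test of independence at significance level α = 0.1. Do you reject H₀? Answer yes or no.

reject H₀: no

Row totals [18, 20], col totals [16, 22], n=38
χ² = (10−7.58)²/7.58 + (8−10.42)²/10.42 + (6−8.42)²/8.42 + (14−11.58)²/11.58 = 2.5381
df = 1
p-value (upper-tail) = 0.11113
At α=0.1: p ≥ α → fail to reject H₀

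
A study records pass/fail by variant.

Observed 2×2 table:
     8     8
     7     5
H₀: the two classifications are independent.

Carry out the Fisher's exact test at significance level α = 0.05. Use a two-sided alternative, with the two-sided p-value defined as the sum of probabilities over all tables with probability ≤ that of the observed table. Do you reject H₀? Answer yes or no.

reject H₀: no

Margins: r₁=16, r₂=12, c₁=15, c₂=13, n=28
p_obs = C(16,8)·C(12,7)/C(28,15); sum pmf over tables with pmf ≤ p_obs
p-value (two-sided) = 0.71768
At α=0.05: p ≥ α → fail to reject H₀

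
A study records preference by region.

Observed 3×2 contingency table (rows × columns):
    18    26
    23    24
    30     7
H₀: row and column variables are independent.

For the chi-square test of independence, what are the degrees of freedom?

degrees of freedom = 2

df = (r−1)(c−1) = (3−1)·(2−1) = 2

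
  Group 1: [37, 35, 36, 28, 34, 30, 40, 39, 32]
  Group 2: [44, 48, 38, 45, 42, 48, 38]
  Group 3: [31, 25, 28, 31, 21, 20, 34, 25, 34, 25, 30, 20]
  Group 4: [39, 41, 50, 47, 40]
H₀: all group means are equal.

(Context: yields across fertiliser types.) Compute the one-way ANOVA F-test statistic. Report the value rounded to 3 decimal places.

Group means [34.56, 43.29, 27.00, 43.40], grand mean 35.000
SSB = Σnᵢ(x̄ᵢ−x̄)² = 1603.149; SSW = ΣΣ(x−x̄ᵢ)² = 612.851
MSB = 1603.149/3 = 534.3831; MSW = 612.851/29 = 21.1328
F = MSB/MSW = 25.2869
df = (3, 29)

test statistic = 25.287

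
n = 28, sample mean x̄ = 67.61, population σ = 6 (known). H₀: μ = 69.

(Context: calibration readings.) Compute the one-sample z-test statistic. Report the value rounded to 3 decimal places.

SE = σ/√n = 6/√28 = 1.1339
z = (x̄−μ₀)/SE = (67.61−69)/1.1339 = -1.2259

test statistic = -1.226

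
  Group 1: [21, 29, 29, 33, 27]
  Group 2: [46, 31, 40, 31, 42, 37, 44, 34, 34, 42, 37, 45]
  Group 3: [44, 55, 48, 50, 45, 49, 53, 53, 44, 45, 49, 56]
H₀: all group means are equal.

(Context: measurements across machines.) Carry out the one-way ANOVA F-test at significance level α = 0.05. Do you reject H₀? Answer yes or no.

Group means [27.80, 38.58, 49.25], grand mean 41.138
SSB = Σnᵢ(x̄ᵢ−x̄)² = 1757.482; SSW = ΣΣ(x−x̄ᵢ)² = 589.967
MSB = 1757.482/2 = 878.7408; MSW = 589.967/26 = 22.6910
F = MSB/MSW = 38.7264
df = (2, 26)
p-value (upper-tail) = 0.00000
At α=0.05: p < α → reject H₀

reject H₀: yes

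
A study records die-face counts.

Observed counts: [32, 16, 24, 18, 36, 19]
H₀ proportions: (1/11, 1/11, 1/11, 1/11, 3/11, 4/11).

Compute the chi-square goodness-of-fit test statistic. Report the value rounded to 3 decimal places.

n = 145; E_i = n·p_i = [13.18, 13.18, 13.18, 13.18, 39.55, 52.73]
χ² = (32−13.18)²/13.18 + (16−13.18)²/13.18 + (24−13.18)²/13.18 + (18−13.18)²/13.18 + (36−39.55)²/39.55 + (19−52.73)²/52.73 = 59.9983
df = 5

test statistic = 59.998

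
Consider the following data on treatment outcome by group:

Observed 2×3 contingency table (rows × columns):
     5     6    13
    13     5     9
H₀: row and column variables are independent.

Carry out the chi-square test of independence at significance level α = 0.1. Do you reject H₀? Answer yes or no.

reject H₀: no

Row totals [24, 27], col totals [18, 11, 22], n=51
χ² = (5−8.47)²/8.47 + (6−5.18)²/5.18 + (13−10.35)²/10.35 + (13−9.53)²/9.53 + (5−5.82)²/5.82 + (9−11.65)²/11.65 = 4.2118
df = 2
p-value (upper-tail) = 0.12173
At α=0.1: p ≥ α → fail to reject H₀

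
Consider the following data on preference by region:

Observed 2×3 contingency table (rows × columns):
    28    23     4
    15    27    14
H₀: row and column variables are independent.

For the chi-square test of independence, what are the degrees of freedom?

df = (r−1)(c−1) = (2−1)·(3−1) = 2

degrees of freedom = 2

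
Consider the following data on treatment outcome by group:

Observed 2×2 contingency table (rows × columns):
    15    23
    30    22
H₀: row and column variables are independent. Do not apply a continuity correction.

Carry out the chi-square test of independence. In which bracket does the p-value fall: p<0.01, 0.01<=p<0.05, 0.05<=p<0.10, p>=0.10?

p-value bracket: 0.05<=p<0.10

Row totals [38, 52], col totals [45, 45], n=90
χ² = (15−19.00)²/19.00 + (23−19.00)²/19.00 + (30−26.00)²/26.00 + (22−26.00)²/26.00 = 2.9150
df = 1
p-value (upper-tail) = 0.08776
→ bracket: 0.05<=p<0.10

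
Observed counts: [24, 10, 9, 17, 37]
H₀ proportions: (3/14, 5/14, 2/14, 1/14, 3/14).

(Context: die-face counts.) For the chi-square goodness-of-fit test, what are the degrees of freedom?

df = k − 1 = 5 − 1 = 4

degrees of freedom = 4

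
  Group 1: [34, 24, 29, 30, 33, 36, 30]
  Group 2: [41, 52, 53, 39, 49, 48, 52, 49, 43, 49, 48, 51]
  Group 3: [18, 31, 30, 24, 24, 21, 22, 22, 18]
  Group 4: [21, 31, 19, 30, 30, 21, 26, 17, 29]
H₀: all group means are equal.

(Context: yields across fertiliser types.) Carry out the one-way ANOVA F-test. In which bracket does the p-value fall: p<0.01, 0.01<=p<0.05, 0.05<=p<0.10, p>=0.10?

p-value bracket: p<0.01

Group means [30.86, 47.83, 23.33, 24.89], grand mean 33.081
SSB = Σnᵢ(x̄ᵢ−x̄)² = 4105.344; SSW = ΣΣ(x−x̄ᵢ)² = 721.413
MSB = 4105.344/3 = 1368.4480; MSW = 721.413/33 = 21.8610
F = MSB/MSW = 62.5977
df = (3, 33)
p-value (upper-tail) = 0.00000
→ bracket: p<0.01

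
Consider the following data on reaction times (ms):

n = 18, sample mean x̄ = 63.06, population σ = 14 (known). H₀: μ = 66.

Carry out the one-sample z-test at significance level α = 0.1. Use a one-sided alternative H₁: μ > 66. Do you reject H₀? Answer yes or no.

reject H₀: no

SE = σ/√n = 14/√18 = 3.2998
z = (x̄−μ₀)/SE = (63.06−66)/3.2998 = -0.8910
p-value (one-sided, H₁ greater) = 0.81352
At α=0.1: p ≥ α → fail to reject H₀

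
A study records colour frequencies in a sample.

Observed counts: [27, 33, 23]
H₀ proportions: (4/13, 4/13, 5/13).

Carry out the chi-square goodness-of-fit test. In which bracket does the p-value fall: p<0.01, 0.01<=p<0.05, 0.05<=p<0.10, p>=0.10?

p-value bracket: 0.05<=p<0.10

n = 83; E_i = n·p_i = [25.54, 25.54, 31.92]
χ² = (27−25.54)²/25.54 + (33−25.54)²/25.54 + (23−31.92)²/31.92 = 4.7578
df = 2
p-value (upper-tail) = 0.09265
→ bracket: 0.05<=p<0.10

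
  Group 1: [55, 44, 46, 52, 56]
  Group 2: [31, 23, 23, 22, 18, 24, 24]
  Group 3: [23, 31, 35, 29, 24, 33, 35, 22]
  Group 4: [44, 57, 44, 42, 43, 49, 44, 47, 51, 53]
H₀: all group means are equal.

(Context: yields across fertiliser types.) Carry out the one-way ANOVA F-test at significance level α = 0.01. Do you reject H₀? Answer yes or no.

Group means [50.60, 23.57, 29.00, 47.40], grand mean 37.467
SSB = Σnᵢ(x̄ᵢ−x̄)² = 3774.152; SSW = ΣΣ(x−x̄ᵢ)² = 629.314
MSB = 3774.152/3 = 1258.0508; MSW = 629.314/26 = 24.2044
F = MSB/MSW = 51.9761
df = (3, 26)
p-value (upper-tail) = 0.00000
At α=0.01: p < α → reject H₀

reject H₀: yes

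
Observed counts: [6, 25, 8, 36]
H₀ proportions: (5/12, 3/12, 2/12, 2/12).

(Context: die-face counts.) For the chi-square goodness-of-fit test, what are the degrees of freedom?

degrees of freedom = 3

df = k − 1 = 4 − 1 = 3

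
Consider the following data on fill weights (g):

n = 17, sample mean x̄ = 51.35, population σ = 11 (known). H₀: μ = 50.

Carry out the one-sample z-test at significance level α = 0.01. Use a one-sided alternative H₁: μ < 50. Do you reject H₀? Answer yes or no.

SE = σ/√n = 11/√17 = 2.6679
z = (x̄−μ₀)/SE = (51.35−50)/2.6679 = 0.5060
p-value (one-sided, H₁ less) = 0.69358
At α=0.01: p ≥ α → fail to reject H₀

reject H₀: no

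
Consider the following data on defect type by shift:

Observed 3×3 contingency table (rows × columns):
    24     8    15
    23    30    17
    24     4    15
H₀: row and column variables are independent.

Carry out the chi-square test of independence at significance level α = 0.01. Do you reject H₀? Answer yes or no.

Row totals [47, 70, 43], col totals [71, 42, 47], n=160
χ² = (24−20.86)²/20.86 + (8−12.34)²/12.34 + (15−13.81)²/13.81 + (23−31.06)²/31.06 + (30−18.38)²/18.38 + (17−20.56)²/20.56 + (24−19.08)²/19.08 + (4−11.29)²/11.29 + (15−12.63)²/12.63 = 18.5837
df = 4
p-value (upper-tail) = 0.00095
At α=0.01: p < α → reject H₀

reject H₀: yes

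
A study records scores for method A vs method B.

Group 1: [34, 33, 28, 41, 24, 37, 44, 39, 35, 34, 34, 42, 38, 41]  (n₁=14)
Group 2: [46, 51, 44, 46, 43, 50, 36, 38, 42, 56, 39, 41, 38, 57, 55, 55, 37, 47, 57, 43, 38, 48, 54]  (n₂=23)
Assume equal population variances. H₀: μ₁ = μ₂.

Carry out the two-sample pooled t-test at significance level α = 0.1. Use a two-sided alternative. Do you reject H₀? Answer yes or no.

reject H₀: yes

x̄₁=36.000, s₁=5.505, n₁=14
x̄₂=46.130, s₂=7.067, n₂=23
s_p² = [13·5.505² + 22·7.067²]/35 = 42.6460
SE = √(s_p²·(1/14+1/23)) = 2.2137
t = (36.000−46.130)/2.2137 = -4.5763
df = 35
p-value (two-sided) = 0.00006
At α=0.1: p < α → reject H₀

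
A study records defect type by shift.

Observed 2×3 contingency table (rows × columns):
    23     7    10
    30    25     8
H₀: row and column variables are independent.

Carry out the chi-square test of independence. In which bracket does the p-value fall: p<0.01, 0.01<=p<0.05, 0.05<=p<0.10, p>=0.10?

Row totals [40, 63], col totals [53, 32, 18], n=103
χ² = (23−20.58)²/20.58 + (7−12.43)²/12.43 + (10−6.99)²/6.99 + (30−32.42)²/32.42 + (25−19.57)²/19.57 + (8−11.01)²/11.01 = 6.4578
df = 2
p-value (upper-tail) = 0.03960
→ bracket: 0.01<=p<0.05

p-value bracket: 0.01<=p<0.05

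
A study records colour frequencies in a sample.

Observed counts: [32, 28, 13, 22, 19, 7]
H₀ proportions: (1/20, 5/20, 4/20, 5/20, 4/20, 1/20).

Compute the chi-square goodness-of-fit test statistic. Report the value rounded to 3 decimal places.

n = 121; E_i = n·p_i = [6.05, 30.25, 24.20, 30.25, 24.20, 6.05]
χ² = (32−6.05)²/6.05 + (28−30.25)²/30.25 + (13−24.20)²/24.20 + (22−30.25)²/30.25 + (19−24.20)²/24.20 + (7−6.05)²/6.05 = 120.1736
df = 5

test statistic = 120.174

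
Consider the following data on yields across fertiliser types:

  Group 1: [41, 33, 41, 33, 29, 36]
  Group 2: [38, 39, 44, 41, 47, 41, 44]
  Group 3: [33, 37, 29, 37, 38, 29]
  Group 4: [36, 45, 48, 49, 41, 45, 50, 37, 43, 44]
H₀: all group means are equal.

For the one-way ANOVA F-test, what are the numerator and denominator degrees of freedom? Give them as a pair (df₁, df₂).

degrees of freedom = [3, 25]

k = 4 groups, N = 29 total
df = (k−1, N−k) = (4−1, 29−4) = (3, 25)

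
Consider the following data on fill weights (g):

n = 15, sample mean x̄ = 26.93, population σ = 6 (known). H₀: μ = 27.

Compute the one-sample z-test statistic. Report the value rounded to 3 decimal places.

SE = σ/√n = 6/√15 = 1.5492
z = (x̄−μ₀)/SE = (26.93−27)/1.5492 = -0.0452

test statistic = -0.045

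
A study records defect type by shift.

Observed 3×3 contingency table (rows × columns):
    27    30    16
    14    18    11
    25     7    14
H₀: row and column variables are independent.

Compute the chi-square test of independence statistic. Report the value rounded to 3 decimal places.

test statistic = 10.505

Row totals [73, 43, 46], col totals [66, 55, 41], n=162
χ² = (27−29.74)²/29.74 + (30−24.78)²/24.78 + (16−18.48)²/18.48 + (14−17.52)²/17.52 + (18−14.60)²/14.60 + (11−10.88)²/10.88 + (25−18.74)²/18.74 + (7−15.62)²/15.62 + (14−11.64)²/11.64 = 10.5053
df = 4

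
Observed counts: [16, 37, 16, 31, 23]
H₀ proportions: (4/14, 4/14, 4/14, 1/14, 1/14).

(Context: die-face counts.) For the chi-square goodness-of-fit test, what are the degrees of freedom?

df = k − 1 = 5 − 1 = 4

degrees of freedom = 4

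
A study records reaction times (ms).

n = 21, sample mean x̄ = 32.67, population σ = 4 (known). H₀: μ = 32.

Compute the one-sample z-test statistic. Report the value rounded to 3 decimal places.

test statistic = 0.768

SE = σ/√n = 4/√21 = 0.8729
z = (x̄−μ₀)/SE = (32.67−32)/0.8729 = 0.7676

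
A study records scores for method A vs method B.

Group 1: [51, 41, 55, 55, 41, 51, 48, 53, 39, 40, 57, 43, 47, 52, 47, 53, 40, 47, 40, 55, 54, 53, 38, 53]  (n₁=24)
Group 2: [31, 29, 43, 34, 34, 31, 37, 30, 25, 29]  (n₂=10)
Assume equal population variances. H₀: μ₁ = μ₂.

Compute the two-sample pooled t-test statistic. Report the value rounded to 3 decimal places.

x̄₁=48.042, s₁=6.245, n₁=24
x̄₂=32.300, s₂=5.012, n₂=10
s_p² = [23·6.245² + 9·5.012²]/32 = 35.0956
SE = √(s_p²·(1/24+1/10)) = 2.2298
t = (48.042−32.300)/2.2298 = 7.0598
df = 32

test statistic = 7.060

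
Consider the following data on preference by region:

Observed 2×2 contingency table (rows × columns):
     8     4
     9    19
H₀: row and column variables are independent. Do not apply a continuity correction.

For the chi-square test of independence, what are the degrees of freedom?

df = (r−1)(c−1) = (2−1)·(2−1) = 1

degrees of freedom = 1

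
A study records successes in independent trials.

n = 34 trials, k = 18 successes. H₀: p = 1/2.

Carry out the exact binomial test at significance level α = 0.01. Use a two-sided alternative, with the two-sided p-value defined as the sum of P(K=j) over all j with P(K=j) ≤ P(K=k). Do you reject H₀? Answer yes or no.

Exact binomial: n=34, k=18, p₀=1/2=0.5000
P(X=j) = C(n,j)·p₀^j·(1−p₀)^(n−j); p = Σ P(X=j) over j with P(X=j) ≤ P(X=18)
p-value (two-sided) = 0.86417
At α=0.01: p ≥ α → fail to reject H₀

reject H₀: no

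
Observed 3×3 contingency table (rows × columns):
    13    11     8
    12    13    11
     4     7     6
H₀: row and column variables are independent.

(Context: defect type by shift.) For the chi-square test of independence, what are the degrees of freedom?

degrees of freedom = 4

df = (r−1)(c−1) = (3−1)·(3−1) = 4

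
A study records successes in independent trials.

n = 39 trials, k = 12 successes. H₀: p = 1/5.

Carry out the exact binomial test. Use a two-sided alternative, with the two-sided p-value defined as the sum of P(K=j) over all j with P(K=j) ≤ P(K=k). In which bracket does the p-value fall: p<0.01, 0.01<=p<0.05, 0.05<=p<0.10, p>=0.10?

p-value bracket: p>=0.10

Exact binomial: n=39, k=12, p₀=1/5=0.2000
P(X=j) = C(n,j)·p₀^j·(1−p₀)^(n−j); p = Σ P(X=j) over j with P(X=j) ≤ P(X=12)
p-value (two-sided) = 0.10743
→ bracket: p>=0.10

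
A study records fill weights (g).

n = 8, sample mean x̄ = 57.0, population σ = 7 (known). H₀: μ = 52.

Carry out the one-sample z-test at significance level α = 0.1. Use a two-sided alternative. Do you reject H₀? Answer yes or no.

SE = σ/√n = 7/√8 = 2.4749
z = (x̄−μ₀)/SE = (57.0−52)/2.4749 = 2.0203
p-value (two-sided) = 0.04335
At α=0.1: p < α → reject H₀

reject H₀: yes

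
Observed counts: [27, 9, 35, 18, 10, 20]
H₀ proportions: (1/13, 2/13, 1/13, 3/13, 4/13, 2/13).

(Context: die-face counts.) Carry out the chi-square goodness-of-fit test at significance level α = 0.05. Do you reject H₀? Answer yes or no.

reject H₀: yes

n = 119; E_i = n·p_i = [9.15, 18.31, 9.15, 27.46, 36.62, 18.31]
χ² = (27−9.15)²/9.15 + (9−18.31)²/18.31 + (35−9.15)²/9.15 + (18−27.46)²/27.46 + (10−36.62)²/36.62 + (20−18.31)²/18.31 = 135.2647
df = 5
p-value (upper-tail) = 0.00000
At α=0.05: p < α → reject H₀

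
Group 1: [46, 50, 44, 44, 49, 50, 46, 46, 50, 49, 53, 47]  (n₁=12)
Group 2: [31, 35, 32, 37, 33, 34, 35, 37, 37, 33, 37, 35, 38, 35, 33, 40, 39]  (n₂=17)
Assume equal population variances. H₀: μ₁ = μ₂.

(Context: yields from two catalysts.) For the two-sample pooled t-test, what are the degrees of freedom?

df = n₁ + n₂ − 2 = 12 + 17 − 2 = 27

degrees of freedom = 27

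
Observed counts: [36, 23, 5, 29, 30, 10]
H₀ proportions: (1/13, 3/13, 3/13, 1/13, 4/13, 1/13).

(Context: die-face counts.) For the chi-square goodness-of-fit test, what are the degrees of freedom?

df = k − 1 = 6 − 1 = 5

degrees of freedom = 5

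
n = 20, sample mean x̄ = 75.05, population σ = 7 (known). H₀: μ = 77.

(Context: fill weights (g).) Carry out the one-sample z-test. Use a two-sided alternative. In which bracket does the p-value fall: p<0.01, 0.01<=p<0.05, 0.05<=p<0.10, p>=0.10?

SE = σ/√n = 7/√20 = 1.5652
z = (x̄−μ₀)/SE = (75.05−77)/1.5652 = -1.2458
p-value (two-sided) = 0.21283
→ bracket: p>=0.10

p-value bracket: p>=0.10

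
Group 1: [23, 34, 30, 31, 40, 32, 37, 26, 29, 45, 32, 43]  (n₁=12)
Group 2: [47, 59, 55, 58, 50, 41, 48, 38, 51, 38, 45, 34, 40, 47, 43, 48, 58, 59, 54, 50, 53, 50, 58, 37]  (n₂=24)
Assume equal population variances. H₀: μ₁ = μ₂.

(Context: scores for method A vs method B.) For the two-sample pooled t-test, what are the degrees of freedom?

degrees of freedom = 34

df = n₁ + n₂ − 2 = 12 + 24 − 2 = 34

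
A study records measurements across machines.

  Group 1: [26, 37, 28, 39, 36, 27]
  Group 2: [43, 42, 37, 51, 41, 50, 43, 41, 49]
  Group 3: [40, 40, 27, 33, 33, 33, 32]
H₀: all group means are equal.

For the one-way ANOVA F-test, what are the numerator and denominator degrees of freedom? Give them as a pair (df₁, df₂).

k = 3 groups, N = 22 total
df = (k−1, N−k) = (3−1, 22−3) = (2, 19)

degrees of freedom = [2, 19]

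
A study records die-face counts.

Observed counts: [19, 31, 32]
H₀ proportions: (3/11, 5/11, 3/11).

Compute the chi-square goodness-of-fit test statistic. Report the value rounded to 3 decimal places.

n = 82; E_i = n·p_i = [22.36, 37.27, 22.36]
χ² = (19−22.36)²/22.36 + (31−37.27)²/37.27 + (32−22.36)²/22.36 = 5.7138
df = 2

test statistic = 5.714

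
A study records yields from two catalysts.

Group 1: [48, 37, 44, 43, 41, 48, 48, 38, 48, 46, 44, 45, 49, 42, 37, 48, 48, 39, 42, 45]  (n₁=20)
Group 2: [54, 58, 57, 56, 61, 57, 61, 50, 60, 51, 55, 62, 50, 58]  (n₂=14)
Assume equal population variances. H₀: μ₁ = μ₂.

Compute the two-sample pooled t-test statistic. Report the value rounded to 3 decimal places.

test statistic = -8.887

x̄₁=44.000, s₁=4.000, n₁=20
x̄₂=56.429, s₂=4.033, n₂=14
s_p² = [19·4.000² + 13·4.033²]/32 = 16.1071
SE = √(s_p²·(1/20+1/14)) = 1.3985
t = (44.000−56.429)/1.3985 = -8.8869
df = 32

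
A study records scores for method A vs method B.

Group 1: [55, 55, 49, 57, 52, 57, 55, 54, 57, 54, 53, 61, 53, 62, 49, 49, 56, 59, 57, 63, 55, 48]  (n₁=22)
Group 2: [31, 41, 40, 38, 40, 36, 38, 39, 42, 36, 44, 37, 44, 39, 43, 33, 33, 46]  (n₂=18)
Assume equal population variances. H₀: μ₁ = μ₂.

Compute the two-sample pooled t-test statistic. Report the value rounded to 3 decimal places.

x̄₁=55.000, s₁=4.129, n₁=22
x̄₂=38.889, s₂=4.129, n₂=18
s_p² = [21·4.129² + 17·4.129²]/38 = 17.0468
SE = √(s_p²·(1/22+1/18)) = 1.3122
t = (55.000−38.889)/1.3122 = 12.2778
df = 38

test statistic = 12.278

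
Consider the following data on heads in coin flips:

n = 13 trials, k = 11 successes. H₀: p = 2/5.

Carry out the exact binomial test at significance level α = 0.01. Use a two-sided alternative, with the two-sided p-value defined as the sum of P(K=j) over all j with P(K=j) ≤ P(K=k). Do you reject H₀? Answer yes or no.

Exact binomial: n=13, k=11, p₀=2/5=0.4000
P(X=j) = C(n,j)·p₀^j·(1−p₀)^(n−j); p = Σ P(X=j) over j with P(X=j) ≤ P(X=11)
p-value (two-sided) = 0.00132
At α=0.01: p < α → reject H₀

reject H₀: yes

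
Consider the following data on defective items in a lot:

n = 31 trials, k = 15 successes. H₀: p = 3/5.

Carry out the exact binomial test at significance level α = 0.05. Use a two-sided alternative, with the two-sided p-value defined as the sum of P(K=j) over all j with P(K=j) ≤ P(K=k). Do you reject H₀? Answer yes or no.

Exact binomial: n=31, k=15, p₀=3/5=0.6000
P(X=j) = C(n,j)·p₀^j·(1−p₀)^(n−j); p = Σ P(X=j) over j with P(X=j) ≤ P(X=15)
p-value (two-sided) = 0.20220
At α=0.05: p ≥ α → fail to reject H₀

reject H₀: no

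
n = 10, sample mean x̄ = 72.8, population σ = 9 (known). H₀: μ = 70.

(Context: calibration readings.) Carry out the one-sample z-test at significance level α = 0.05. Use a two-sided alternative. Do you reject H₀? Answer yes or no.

SE = σ/√n = 9/√10 = 2.8460
z = (x̄−μ₀)/SE = (72.8−70)/2.8460 = 0.9838
p-value (two-sided) = 0.32520
At α=0.05: p ≥ α → fail to reject H₀

reject H₀: no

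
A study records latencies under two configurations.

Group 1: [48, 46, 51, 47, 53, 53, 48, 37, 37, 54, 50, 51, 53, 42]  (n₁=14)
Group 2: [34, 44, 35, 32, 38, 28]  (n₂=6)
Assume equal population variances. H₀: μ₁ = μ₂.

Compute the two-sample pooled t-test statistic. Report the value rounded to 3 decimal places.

x̄₁=47.857, s₁=5.655, n₁=14
x̄₂=35.167, s₂=5.456, n₂=6
s_p² = [13·5.655² + 5·5.456²]/18 = 31.3638
SE = √(s_p²·(1/14+1/6)) = 2.7327
t = (47.857−35.167)/2.7327 = 4.6440
df = 18

test statistic = 4.644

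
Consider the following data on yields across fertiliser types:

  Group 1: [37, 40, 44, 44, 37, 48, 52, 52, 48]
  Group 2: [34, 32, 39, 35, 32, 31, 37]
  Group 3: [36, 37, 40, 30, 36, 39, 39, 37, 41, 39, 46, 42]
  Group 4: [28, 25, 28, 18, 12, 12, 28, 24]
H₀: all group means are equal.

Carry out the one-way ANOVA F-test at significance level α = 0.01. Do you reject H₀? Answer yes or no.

Group means [44.67, 34.29, 38.50, 21.88], grand mean 35.528
SSB = Σnᵢ(x̄ᵢ−x̄)² = 2359.669; SSW = ΣΣ(x−x̄ᵢ)² = 825.304
MSB = 2359.669/3 = 786.5562; MSW = 825.304/32 = 25.7907
F = MSB/MSW = 30.4976
df = (3, 32)
p-value (upper-tail) = 0.00000
At α=0.01: p < α → reject H₀

reject H₀: yes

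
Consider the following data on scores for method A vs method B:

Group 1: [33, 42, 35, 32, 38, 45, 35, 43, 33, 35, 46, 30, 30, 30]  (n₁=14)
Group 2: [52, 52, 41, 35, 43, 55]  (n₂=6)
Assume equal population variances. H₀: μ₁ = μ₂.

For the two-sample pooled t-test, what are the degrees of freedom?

df = n₁ + n₂ − 2 = 14 + 6 − 2 = 18

degrees of freedom = 18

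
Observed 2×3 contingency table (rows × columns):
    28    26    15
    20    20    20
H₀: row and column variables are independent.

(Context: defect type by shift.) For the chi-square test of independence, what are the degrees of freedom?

degrees of freedom = 2

df = (r−1)(c−1) = (2−1)·(3−1) = 2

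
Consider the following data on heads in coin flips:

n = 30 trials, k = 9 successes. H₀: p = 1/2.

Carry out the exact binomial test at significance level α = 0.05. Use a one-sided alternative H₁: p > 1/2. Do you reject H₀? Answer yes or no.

reject H₀: no

Exact binomial: n=30, k=9, p₀=1/2=0.5000
P(X≥9) from Σ C(n,i)·p₀^i·(1−p₀)^(n−i)
p-value (one-sided, H₁ greater) = 0.99194
At α=0.05: p ≥ α → fail to reject H₀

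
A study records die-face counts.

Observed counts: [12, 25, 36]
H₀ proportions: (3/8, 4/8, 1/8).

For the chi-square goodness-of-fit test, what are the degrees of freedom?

degrees of freedom = 2

df = k − 1 = 3 − 1 = 2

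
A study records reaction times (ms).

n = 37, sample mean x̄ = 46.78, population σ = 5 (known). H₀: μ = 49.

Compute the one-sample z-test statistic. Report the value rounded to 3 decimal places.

test statistic = -2.701

SE = σ/√n = 5/√37 = 0.8220
z = (x̄−μ₀)/SE = (46.78−49)/0.8220 = -2.7007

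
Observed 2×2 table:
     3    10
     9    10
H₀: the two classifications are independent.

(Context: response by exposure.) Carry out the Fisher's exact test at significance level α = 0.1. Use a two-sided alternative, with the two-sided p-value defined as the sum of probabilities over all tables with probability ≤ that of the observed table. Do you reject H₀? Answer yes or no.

reject H₀: no

Margins: r₁=13, r₂=19, c₁=12, c₂=20, n=32
p_obs = C(13,3)·C(19,9)/C(32,12); sum pmf over tables with pmf ≤ p_obs
p-value (two-sided) = 0.26725
At α=0.1: p ≥ α → fail to reject H₀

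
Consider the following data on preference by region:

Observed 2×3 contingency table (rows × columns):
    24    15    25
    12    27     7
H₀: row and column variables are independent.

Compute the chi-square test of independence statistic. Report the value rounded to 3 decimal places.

test statistic = 15.010

Row totals [64, 46], col totals [36, 42, 32], n=110
χ² = (24−20.95)²/20.95 + (15−24.44)²/24.44 + (25−18.62)²/18.62 + (12−15.05)²/15.05 + (27−17.56)²/17.56 + (7−13.38)²/13.38 = 15.0100
df = 2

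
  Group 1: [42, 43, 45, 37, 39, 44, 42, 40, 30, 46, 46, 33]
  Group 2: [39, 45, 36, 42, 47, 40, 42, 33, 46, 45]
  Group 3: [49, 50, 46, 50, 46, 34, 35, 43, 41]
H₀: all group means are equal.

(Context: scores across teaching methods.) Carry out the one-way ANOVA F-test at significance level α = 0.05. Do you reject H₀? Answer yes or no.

Group means [40.58, 41.50, 43.78], grand mean 41.806
SSB = Σnᵢ(x̄ᵢ−x̄)² = 53.866; SSW = ΣΣ(x−x̄ᵢ)² = 766.972
MSB = 53.866/2 = 26.9332; MSW = 766.972/28 = 27.3919
F = MSB/MSW = 0.9833
df = (2, 28)
p-value (upper-tail) = 0.38664
At α=0.05: p ≥ α → fail to reject H₀

reject H₀: no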